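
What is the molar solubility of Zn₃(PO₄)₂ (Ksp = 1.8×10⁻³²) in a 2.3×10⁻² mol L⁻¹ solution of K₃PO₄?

Zn₃(PO₄)₂(s) ⇌ 3 Zn²⁺(aq) + 2 PO₄³⁻(aq)
The solution already contains PO₄³⁻ at 2.3×10⁻² mol L⁻¹. Let s be the molar solubility of Zn₃(PO₄)₂.
[PO₄³⁻] ≈ 2.3×10⁻² mol L⁻¹ (common ion dominates); [Zn²⁺] = 3s.
Ksp = [Zn²⁺]^3[PO₄³⁻]^2 = (3s)^3(2.3×10⁻²)^2
(3s)^3 = 1.8×10⁻³² / (2.3×10⁻²)^2 = 3.4×10⁻²⁹
s = 1.1×10⁻¹⁰ mol L⁻¹

1.1×10⁻¹⁰ M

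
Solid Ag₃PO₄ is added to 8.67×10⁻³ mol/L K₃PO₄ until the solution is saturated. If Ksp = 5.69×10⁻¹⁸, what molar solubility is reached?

Ag₃PO₄(s) ⇌ 3 Ag⁺(aq) + PO₄³⁻(aq)
With PO₄³⁻ already at 8.67×10⁻³ mol/L and s small, take [PO₄³⁻] ≈ 8.67×10⁻³ mol/L and [Ag⁺] = 3s.
Ksp = [Ag⁺]^3[PO₄³⁻] = (3s)^3(8.67×10⁻³)
(3s)^3 = 5.69×10⁻¹⁸ / (8.67×10⁻³) = 6.56×10⁻¹⁶
s = 2.90×10⁻⁶ mol/L

2.90×10⁻⁶ M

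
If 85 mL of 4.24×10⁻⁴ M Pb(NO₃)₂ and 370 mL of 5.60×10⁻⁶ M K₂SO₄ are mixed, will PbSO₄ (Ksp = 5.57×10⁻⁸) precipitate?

No

Total volume after mixing = 85 + 370 = 455 mL.
[Pb²⁺] = (4.24×10⁻⁴)(85)/455 = 7.92×10⁻⁵ M
[SO₄²⁻] = (5.60×10⁻⁶)(370)/455 = 4.55×10⁻⁶ M
Q = [Pb²⁺][SO₄²⁻] = 3.61×10⁻¹⁰
Q = 3.61×10⁻¹⁰ < Ksp = 5.57×10⁻⁸, so the solution is unsaturated and no precipitate forms.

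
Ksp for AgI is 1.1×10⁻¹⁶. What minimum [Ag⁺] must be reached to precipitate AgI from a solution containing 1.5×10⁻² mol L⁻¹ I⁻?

The threshold for precipitation is Q = Ksp.
AgI(s) ⇌ Ag⁺(aq) + I⁻(aq)
Ksp = [Ag⁺][I⁻] = [Ag⁺](1.5×10⁻²)
[Ag⁺] = 1.1×10⁻¹⁶ / (1.5×10⁻²) = 7.3×10⁻¹⁵
[Ag⁺] = 7.3×10⁻¹⁵ mol L⁻¹

7.3×10⁻¹⁵ M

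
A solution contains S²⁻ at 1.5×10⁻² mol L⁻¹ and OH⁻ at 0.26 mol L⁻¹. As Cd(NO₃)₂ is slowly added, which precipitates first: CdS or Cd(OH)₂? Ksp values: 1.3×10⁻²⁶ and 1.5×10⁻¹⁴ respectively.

CdS

A salt starts to precipitate once the ion product Q reaches its Ksp.
For CdS: [Cd²⁺] = (Ksp/[S²⁻]) = 8.7×10⁻²⁵ mol L⁻¹
For Cd(OH)₂: [Cd²⁺] = (Ksp/[OH⁻]^2) = 2.2×10⁻¹³ mol L⁻¹
The smaller threshold [Cd²⁺] is reached first, so CdS precipitates first.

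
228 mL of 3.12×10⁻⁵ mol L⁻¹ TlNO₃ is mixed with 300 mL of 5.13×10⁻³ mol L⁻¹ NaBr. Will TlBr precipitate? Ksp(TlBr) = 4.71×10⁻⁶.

No

Total volume after mixing = 228 + 300 = 528 mL.
[Tl⁺] = (3.12×10⁻⁵)(228)/528 = 1.35×10⁻⁵ mol L⁻¹
[Br⁻] = (5.13×10⁻³)(300)/528 = 2.91×10⁻³ mol L⁻¹
Q = [Tl⁺][Br⁻] = 3.93×10⁻⁸
Since Q (3.93×10⁻⁸) is less than Ksp (4.71×10⁻⁶), no TlBr precipitates.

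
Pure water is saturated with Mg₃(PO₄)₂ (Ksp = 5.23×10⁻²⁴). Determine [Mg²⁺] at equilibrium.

Mg₃(PO₄)₂(s) ⇌ 3 Mg²⁺(aq) + 2 PO₄³⁻(aq)
If s mol/L of Mg₃(PO₄)₂ dissolves, [Mg²⁺] = 3s and [PO₄³⁻] = 2s.
Ksp = [Mg²⁺]^3[PO₄³⁻]^2 = (3s)^3 · (2s)^2 = 108s^5 = 5.23×10⁻²⁴
s = 8.65×10⁻⁶ mol/L
[Mg²⁺] = 3s = 2.59×10⁻⁵ mol/L

2.59×10⁻⁵ M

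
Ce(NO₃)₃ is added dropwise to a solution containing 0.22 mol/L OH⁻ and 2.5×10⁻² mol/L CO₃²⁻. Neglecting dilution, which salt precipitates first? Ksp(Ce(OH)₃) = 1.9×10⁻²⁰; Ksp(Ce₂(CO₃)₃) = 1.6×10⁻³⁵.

Ce(OH)₃

Each salt precipitates once Q = Ksp for that salt.
For Ce(OH)₃: [Ce³⁺] = (Ksp/[OH⁻]^3) = 1.8×10⁻¹⁸ mol/L
For Ce₂(CO₃)₃: [Ce³⁺] = (Ksp/[CO₃²⁻]^3)^(1/2) = 1.0×10⁻¹⁵ mol/L
Ce(OH)₃ requires the lower [Ce³⁺], so it precipitates first.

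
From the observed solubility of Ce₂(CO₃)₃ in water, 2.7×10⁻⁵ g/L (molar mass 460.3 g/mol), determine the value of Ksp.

Ksp = 7.5×10⁻³⁵

s = (2.7×10⁻⁵ g L⁻¹)/(460.3 g mol⁻¹) = 5.866×10⁻⁸ M
Ce₂(CO₃)₃(s) ⇌ 2 Ce³⁺(aq) + 3 CO₃²⁻(aq)
With molar solubility s: [Ce³⁺] = 2s, [CO₃²⁻] = 3s.
Ksp = [Ce³⁺]^2[CO₃²⁻]^3 = (2s)^2 · (3s)^3 = 108s^5
Ksp = 108 × (5.866×10⁻⁸)^5 = 7.5×10⁻³⁵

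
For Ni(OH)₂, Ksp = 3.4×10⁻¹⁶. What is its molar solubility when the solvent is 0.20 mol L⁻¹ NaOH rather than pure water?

Ni(OH)₂(s) ⇌ Ni²⁺(aq) + 2 OH⁻(aq)
The solution already contains OH⁻ at 0.20 mol L⁻¹. Let s be the molar solubility of Ni(OH)₂.
[OH⁻] ≈ 0.20 mol L⁻¹ (common ion dominates); [Ni²⁺] = s.
Ksp = [Ni²⁺][OH⁻]^2 = s(0.20)^2
s = 3.4×10⁻¹⁶ / (0.20)^2 = 8.5×10⁻¹⁵
s = 8.5×10⁻¹⁵ mol L⁻¹

8.5×10⁻¹⁵ M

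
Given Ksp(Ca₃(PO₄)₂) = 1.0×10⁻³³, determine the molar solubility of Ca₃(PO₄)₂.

Ca₃(PO₄)₂(s) ⇌ 3 Ca²⁺(aq) + 2 PO₄³⁻(aq)
If s mol/L of Ca₃(PO₄)₂ dissolves, [Ca²⁺] = 3s and [PO₄³⁻] = 2s.
Ksp = [Ca²⁺]^3[PO₄³⁻]^2 = (3s)^3 · (2s)^2 = 108s^5
108s^5 = 1.0×10⁻³³  ⇒  s^5 = 9.3×10⁻³⁶
s = (9.3×10⁻³⁶)^(1/5) = 9.8×10⁻⁸ mol/L

9.8×10⁻⁸ M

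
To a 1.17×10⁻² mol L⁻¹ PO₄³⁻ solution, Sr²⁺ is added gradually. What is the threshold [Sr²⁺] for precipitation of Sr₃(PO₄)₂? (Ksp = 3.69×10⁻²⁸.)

Precipitation begins when Q = Ksp.
Sr₃(PO₄)₂(s) ⇌ 3 Sr²⁺(aq) + 2 PO₄³⁻(aq)
Ksp = [Sr²⁺]^3[PO₄³⁻]^2 = [Sr²⁺]^3(1.17×10⁻²)^2
[Sr²⁺]^3 = 3.69×10⁻²⁸ / (1.17×10⁻²)^2 = 2.70×10⁻²⁴
[Sr²⁺] = 1.39×10⁻⁸ mol L⁻¹

1.39×10⁻⁸ M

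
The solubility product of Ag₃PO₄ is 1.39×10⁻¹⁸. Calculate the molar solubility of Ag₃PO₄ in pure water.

Ag₃PO₄(s) ⇌ 3 Ag⁺(aq) + PO₄³⁻(aq)
With molar solubility s: [Ag⁺] = 3s, [PO₄³⁻] = s.
Ksp = [Ag⁺]^3[PO₄³⁻] = (3s)^3 · s = 27s^4
27s^4 = 1.39×10⁻¹⁸  ⇒  s^4 = 5.15×10⁻²⁰
s = (5.15×10⁻²⁰)^(1/4) = 1.51×10⁻⁵ M

1.51×10⁻⁵ M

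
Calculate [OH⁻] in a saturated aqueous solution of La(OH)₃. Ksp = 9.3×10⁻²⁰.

2.3×10⁻⁵ M

La(OH)₃(s) ⇌ La³⁺(aq) + 3 OH⁻(aq)
If s mol/L of La(OH)₃ dissolves, [La³⁺] = s and [OH⁻] = 3s.
Ksp = [La³⁺][OH⁻]^3 = s · (3s)^3 = 27s^4 = 9.3×10⁻²⁰
s = 7.7×10⁻⁶ mol L⁻¹
[OH⁻] = 3s = 2.3×10⁻⁵ mol L⁻¹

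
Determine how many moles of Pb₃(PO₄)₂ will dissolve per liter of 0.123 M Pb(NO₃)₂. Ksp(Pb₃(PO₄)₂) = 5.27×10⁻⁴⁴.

Pb₃(PO₄)₂(s) ⇌ 3 Pb²⁺(aq) + 2 PO₄³⁻(aq)
Pb²⁺ is already present at 0.123 M. If s mol/L of Pb₃(PO₄)₂ dissolves, [PO₄³⁻] = 2s while [Pb²⁺] ≈ 0.123 M.
Ksp = [Pb²⁺]^3[PO₄³⁻]^2 = (0.123)^3(2s)^2
(2s)^2 = 5.27×10⁻⁴⁴ / (0.123)^3 = 2.83×10⁻⁴¹
s = 2.66×10⁻²¹ M

2.66×10⁻²¹ M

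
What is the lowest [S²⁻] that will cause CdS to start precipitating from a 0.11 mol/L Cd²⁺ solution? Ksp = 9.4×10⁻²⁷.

The threshold for precipitation is Q = Ksp.
CdS(s) ⇌ Cd²⁺(aq) + S²⁻(aq)
Ksp = [Cd²⁺][S²⁻] = [S²⁻](0.11)
[S²⁻] = 9.4×10⁻²⁷ / (0.11) = 8.5×10⁻²⁶
[S²⁻] = 8.5×10⁻²⁶ mol/L

8.5×10⁻²⁶ M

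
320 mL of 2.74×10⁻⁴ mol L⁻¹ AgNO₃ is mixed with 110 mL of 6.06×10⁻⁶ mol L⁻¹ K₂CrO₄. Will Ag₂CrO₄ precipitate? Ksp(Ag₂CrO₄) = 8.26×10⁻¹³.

No

Total volume after mixing = 320 + 110 = 430 mL.
[Ag⁺] = (2.74×10⁻⁴)(320)/430 = 2.04×10⁻⁴ mol L⁻¹
[CrO₄²⁻] = (6.06×10⁻⁶)(110)/430 = 1.55×10⁻⁶ mol L⁻¹
Q = [Ag⁺]^2[CrO₄²⁻] = 6.45×10⁻¹⁴
Q < Ksp (6.45×10⁻¹⁴ vs 8.26×10⁻¹³); the solution remains unsaturated and no precipitate forms.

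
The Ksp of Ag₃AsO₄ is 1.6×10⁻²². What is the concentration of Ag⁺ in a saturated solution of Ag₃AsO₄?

4.7×10⁻⁶ M

Ag₃AsO₄(s) ⇌ 3 Ag⁺(aq) + AsO₄³⁻(aq)
Let s be the molar solubility. Then [Ag⁺] = 3s and [AsO₄³⁻] = s.
Ksp = [Ag⁺]^3[AsO₄³⁻] = (3s)^3 · s = 27s^4 = 1.6×10⁻²²
s = 1.6×10⁻⁶ mol L⁻¹
[Ag⁺] = 3s = 4.7×10⁻⁶ mol L⁻¹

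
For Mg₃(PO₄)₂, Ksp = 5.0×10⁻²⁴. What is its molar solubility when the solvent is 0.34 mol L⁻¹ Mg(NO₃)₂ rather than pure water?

Mg₃(PO₄)₂(s) ⇌ 3 Mg²⁺(aq) + 2 PO₄³⁻(aq)
With Mg²⁺ already at 0.34 mol L⁻¹ and s small, take [Mg²⁺] ≈ 0.34 mol L⁻¹ and [PO₄³⁻] = 2s.
Ksp = [Mg²⁺]^3[PO₄³⁻]^2 = (0.34)^3(2s)^2
(2s)^2 = 5.0×10⁻²⁴ / (0.34)^3 = 1.3×10⁻²²
s = 5.6×10⁻¹² mol L⁻¹

5.6×10⁻¹² M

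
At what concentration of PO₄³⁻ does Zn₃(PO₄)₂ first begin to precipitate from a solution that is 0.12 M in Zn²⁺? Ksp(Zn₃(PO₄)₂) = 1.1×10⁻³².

2.5×10⁻¹⁵ M

Precipitation begins when Q = Ksp.
Zn₃(PO₄)₂(s) ⇌ 3 Zn²⁺(aq) + 2 PO₄³⁻(aq)
Ksp = [Zn²⁺]^3[PO₄³⁻]^2 = [PO₄³⁻]^2(0.12)^3
[PO₄³⁻]^2 = 1.1×10⁻³² / (0.12)^3 = 6.4×10⁻³⁰
[PO₄³⁻] = 2.5×10⁻¹⁵ M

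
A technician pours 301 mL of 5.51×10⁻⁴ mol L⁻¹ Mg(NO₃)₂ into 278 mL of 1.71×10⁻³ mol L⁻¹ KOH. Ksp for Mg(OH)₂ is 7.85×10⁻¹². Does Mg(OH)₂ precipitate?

After mixing, V = 301 mL + 278 mL = 579 mL.
[Mg²⁺] = (5.51×10⁻⁴)(301)/579 = 2.86×10⁻⁴ mol L⁻¹
[OH⁻] = (1.71×10⁻³)(278)/579 = 8.21×10⁻⁴ mol L⁻¹
Q = [Mg²⁺][OH⁻]^2 = 1.93×10⁻¹⁰
Since Q (1.93×10⁻¹⁰) exceeds Ksp (7.85×10⁻¹²), Mg(OH)₂ will precipitate.

Yes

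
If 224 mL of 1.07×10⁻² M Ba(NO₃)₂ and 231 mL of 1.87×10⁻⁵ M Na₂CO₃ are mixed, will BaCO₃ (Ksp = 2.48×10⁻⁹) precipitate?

Yes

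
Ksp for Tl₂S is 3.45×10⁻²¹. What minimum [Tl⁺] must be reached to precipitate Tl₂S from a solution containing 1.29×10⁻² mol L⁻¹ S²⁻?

Precipitation begins when Q = Ksp.
Tl₂S(s) ⇌ 2 Tl⁺(aq) + S²⁻(aq)
Ksp = [Tl⁺]^2[S²⁻] = [Tl⁺]^2(1.29×10⁻²)
[Tl⁺]^2 = 3.45×10⁻²¹ / (1.29×10⁻²) = 2.67×10⁻¹⁹
[Tl⁺] = 5.17×10⁻¹⁰ mol L⁻¹

5.17×10⁻¹⁰ M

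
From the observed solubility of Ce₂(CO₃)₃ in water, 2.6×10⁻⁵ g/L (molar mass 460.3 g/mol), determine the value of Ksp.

Ksp = 6.2×10⁻³⁵

s = (2.6×10⁻⁵ g L⁻¹)/(460.3 g mol⁻¹) = 5.648×10⁻⁸ M
Ce₂(CO₃)₃(s) ⇌ 2 Ce³⁺(aq) + 3 CO₃²⁻(aq)
Let s be the molar solubility. Then [Ce³⁺] = 2s and [CO₃²⁻] = 3s.
Ksp = [Ce³⁺]^2[CO₃²⁻]^3 = (2s)^2 · (3s)^3 = 108s^5
Ksp = 108 × (5.648×10⁻⁸)^5 = 6.2×10⁻³⁵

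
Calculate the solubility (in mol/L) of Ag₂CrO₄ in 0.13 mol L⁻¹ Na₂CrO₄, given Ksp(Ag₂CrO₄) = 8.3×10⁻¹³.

1.3×10⁻⁶ M

Ag₂CrO₄(s) ⇌ 2 Ag⁺(aq) + CrO₄²⁻(aq)
Let s be the solubility of Ag₂CrO₄ here. The common ion gives [CrO₄²⁻] ≈ 0.13 mol L⁻¹, and [Ag⁺] = 2s.
Ksp = [Ag⁺]^2[CrO₄²⁻] = (2s)^2(0.13)
(2s)^2 = 8.3×10⁻¹³ / (0.13) = 6.4×10⁻¹²
s = 1.3×10⁻⁶ mol L⁻¹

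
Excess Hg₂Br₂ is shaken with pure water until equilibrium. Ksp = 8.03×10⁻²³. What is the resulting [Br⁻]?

5.44×10⁻⁸ M

Hg₂Br₂(s) ⇌ Hg₂²⁺(aq) + 2 Br⁻(aq)
With molar solubility s: [Hg₂²⁺] = s, [Br⁻] = 2s.
Ksp = [Hg₂²⁺][Br⁻]^2 = s · (2s)^2 = 4s^3 = 8.03×10⁻²³
s = 2.72×10⁻⁸ M
[Br⁻] = 2s = 5.44×10⁻⁸ M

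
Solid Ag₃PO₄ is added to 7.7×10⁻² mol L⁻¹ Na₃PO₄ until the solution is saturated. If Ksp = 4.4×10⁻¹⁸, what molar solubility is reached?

1.3×10⁻⁶ M

Ag₃PO₄(s) ⇌ 3 Ag⁺(aq) + PO₄³⁻(aq)
With PO₄³⁻ already at 7.7×10⁻² mol L⁻¹ and s small, take [PO₄³⁻] ≈ 7.7×10⁻² mol L⁻¹ and [Ag⁺] = 3s.
Ksp = [Ag⁺]^3[PO₄³⁻] = (3s)^3(7.7×10⁻²)
(3s)^3 = 4.4×10⁻¹⁸ / (7.7×10⁻²) = 5.7×10⁻¹⁷
s = 1.3×10⁻⁶ mol L⁻¹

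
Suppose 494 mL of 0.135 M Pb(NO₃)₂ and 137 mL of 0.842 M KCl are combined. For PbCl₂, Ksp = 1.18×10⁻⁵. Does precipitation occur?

After mixing, V = 494 mL + 137 mL = 631 mL.
[Pb²⁺] = (0.135)(494)/631 = 0.106 M
[Cl⁻] = (0.842)(137)/631 = 0.183 M
Q = [Pb²⁺][Cl⁻]^2 = 3.53×10⁻³
Since Q (3.53×10⁻³) exceeds Ksp (1.18×10⁻⁵), PbCl₂ will precipitate.

Yes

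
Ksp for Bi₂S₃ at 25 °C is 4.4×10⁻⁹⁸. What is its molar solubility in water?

Bi₂S₃(s) ⇌ 2 Bi³⁺(aq) + 3 S²⁻(aq)
Call the molar solubility s, so that [Bi³⁺] = 2s and [S²⁻] = 3s.
Ksp = [Bi³⁺]^2[S²⁻]^3 = (2s)^2 · (3s)^3 = 108s^5
108s^5 = 4.4×10⁻⁹⁸  ⇒  s^5 = 4.1×10⁻¹⁰⁰
s = 1.3×10⁻²⁰ M

1.3×10⁻²⁰ M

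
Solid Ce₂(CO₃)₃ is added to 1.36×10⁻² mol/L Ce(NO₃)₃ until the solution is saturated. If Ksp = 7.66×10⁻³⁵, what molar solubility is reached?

Ce₂(CO₃)₃(s) ⇌ 2 Ce³⁺(aq) + 3 CO₃²⁻(aq)
The solution already contains Ce³⁺ at 1.36×10⁻² mol/L. Let s be the molar solubility of Ce₂(CO₃)₃.
[Ce³⁺] ≈ 1.36×10⁻² mol/L (common ion dominates); [CO₃²⁻] = 3s.
Ksp = [Ce³⁺]^2[CO₃²⁻]^3 = (1.36×10⁻²)^2(3s)^3
(3s)^3 = 7.66×10⁻³⁵ / (1.36×10⁻²)^2 = 4.14×10⁻³¹
s = 2.48×10⁻¹¹ mol/L

2.48×10⁻¹¹ M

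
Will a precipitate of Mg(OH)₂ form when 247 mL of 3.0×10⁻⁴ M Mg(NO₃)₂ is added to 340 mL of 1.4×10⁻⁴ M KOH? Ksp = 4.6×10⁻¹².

No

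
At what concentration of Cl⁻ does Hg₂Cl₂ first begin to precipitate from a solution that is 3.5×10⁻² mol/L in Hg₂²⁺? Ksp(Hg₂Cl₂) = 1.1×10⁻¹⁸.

Each salt precipitates once Q = Ksp for that salt.
Hg₂Cl₂(s) ⇌ Hg₂²⁺(aq) + 2 Cl⁻(aq)
Ksp = [Hg₂²⁺][Cl⁻]^2 = [Cl⁻]^2(3.5×10⁻²)
[Cl⁻]^2 = 1.1×10⁻¹⁸ / (3.5×10⁻²) = 3.1×10⁻¹⁷
[Cl⁻] = 5.6×10⁻⁹ mol/L

5.6×10⁻⁹ M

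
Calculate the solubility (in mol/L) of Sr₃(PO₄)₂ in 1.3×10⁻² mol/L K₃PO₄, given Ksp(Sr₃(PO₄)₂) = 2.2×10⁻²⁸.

3.6×10⁻⁹ M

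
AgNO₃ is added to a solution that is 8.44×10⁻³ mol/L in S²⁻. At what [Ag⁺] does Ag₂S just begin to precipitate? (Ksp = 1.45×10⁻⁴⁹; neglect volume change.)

4.14×10⁻²⁴ M

A salt starts to precipitate once the ion product Q reaches its Ksp.
Ag₂S(s) ⇌ 2 Ag⁺(aq) + S²⁻(aq)
Ksp = [Ag⁺]^2[S²⁻] = [Ag⁺]^2(8.44×10⁻³)
[Ag⁺]^2 = 1.45×10⁻⁴⁹ / (8.44×10⁻³) = 1.72×10⁻⁴⁷
[Ag⁺] = 4.14×10⁻²⁴ mol/L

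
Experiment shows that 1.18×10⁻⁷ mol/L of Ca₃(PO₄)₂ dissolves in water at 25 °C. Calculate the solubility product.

Ca₃(PO₄)₂(s) ⇌ 3 Ca²⁺(aq) + 2 PO₄³⁻(aq)
If s mol/L of Ca₃(PO₄)₂ dissolves, [Ca²⁺] = 3s and [PO₄³⁻] = 2s.
Ksp = [Ca²⁺]^3[PO₄³⁻]^2 = (3s)^3 · (2s)^2 = 108s^5
Ksp = 108 × (1.18×10⁻⁷)^5 = 2.47×10⁻³³

Ksp = 2.47×10⁻³³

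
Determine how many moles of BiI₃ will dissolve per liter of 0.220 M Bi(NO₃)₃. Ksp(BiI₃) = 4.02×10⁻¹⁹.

BiI₃(s) ⇌ Bi³⁺(aq) + 3 I⁻(aq)
With Bi³⁺ already at 0.220 M and s small, take [Bi³⁺] ≈ 0.220 M and [I⁻] = 3s.
Ksp = [Bi³⁺][I⁻]^3 = (0.220)(3s)^3
(3s)^3 = 4.02×10⁻¹⁹ / (0.220) = 1.83×10⁻¹⁸
s = 4.08×10⁻⁷ M

4.08×10⁻⁷ M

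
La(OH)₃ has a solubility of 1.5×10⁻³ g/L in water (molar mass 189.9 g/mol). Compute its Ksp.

Molar solubility s = (1.5×10⁻³ g/L) / (189.9 g/mol) = 7.899×10⁻⁶ mol/L
La(OH)₃(s) ⇌ La³⁺(aq) + 3 OH⁻(aq)
If s mol/L of La(OH)₃ dissolves, [La³⁺] = s and [OH⁻] = 3s.
Ksp = [La³⁺][OH⁻]^3 = s · (3s)^3 = 27s^4
Ksp = 27 × (7.899×10⁻⁶)^4 = 1.1×10⁻¹⁹

Ksp = 1.1×10⁻¹⁹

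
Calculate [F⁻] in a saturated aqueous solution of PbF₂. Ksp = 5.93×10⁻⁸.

PbF₂(s) ⇌ Pb²⁺(aq) + 2 F⁻(aq)
Call the molar solubility s, so that [Pb²⁺] = s and [F⁻] = 2s.
Ksp = [Pb²⁺][F⁻]^2 = s · (2s)^2 = 4s^3 = 5.93×10⁻⁸
s = 2.46×10⁻³ mol L⁻¹
[F⁻] = 2s = 4.91×10⁻³ mol L⁻¹

4.91×10⁻³ M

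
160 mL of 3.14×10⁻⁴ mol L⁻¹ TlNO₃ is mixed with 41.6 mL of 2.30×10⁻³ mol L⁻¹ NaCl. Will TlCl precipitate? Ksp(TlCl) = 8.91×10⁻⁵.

The combined volume is 201.6 mL.
[Tl⁺] = (3.14×10⁻⁴)(160)/201.6 = 2.49×10⁻⁴ mol L⁻¹
[Cl⁻] = (2.30×10⁻³)(41.6)/201.6 = 4.75×10⁻⁴ mol L⁻¹
Q = [Tl⁺][Cl⁻] = 1.18×10⁻⁷
Since Q (1.18×10⁻⁷) is less than Ksp (8.91×10⁻⁵), no TlCl precipitates.

No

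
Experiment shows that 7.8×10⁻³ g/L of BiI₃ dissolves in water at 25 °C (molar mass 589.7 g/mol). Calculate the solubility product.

s = (7.8×10⁻³ g L⁻¹)/(589.7 g mol⁻¹) = 1.323×10⁻⁵ M
BiI₃(s) ⇌ Bi³⁺(aq) + 3 I⁻(aq)
For each mole of BiI₃ that dissolves per liter, [Bi³⁺] = s and [I⁻] = 3s; let s denote this solubility.
Ksp = [Bi³⁺][I⁻]^3 = s · (3s)^3 = 27s^4
Ksp = 27 × (1.323×10⁻⁵)^4 = 8.3×10⁻¹⁹

Ksp = 8.3×10⁻¹⁹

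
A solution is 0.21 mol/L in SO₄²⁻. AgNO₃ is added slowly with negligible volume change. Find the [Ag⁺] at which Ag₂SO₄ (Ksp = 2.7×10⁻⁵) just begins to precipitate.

1.1×10⁻² M

Precipitation begins when Q = Ksp.
Ag₂SO₄(s) ⇌ 2 Ag⁺(aq) + SO₄²⁻(aq)
Ksp = [Ag⁺]^2[SO₄²⁻] = [Ag⁺]^2(0.21)
[Ag⁺]^2 = 2.7×10⁻⁵ / (0.21) = 1.3×10⁻⁴
[Ag⁺] = 1.1×10⁻² mol/L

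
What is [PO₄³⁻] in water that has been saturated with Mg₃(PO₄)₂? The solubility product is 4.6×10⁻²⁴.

1.7×10⁻⁵ M

Mg₃(PO₄)₂(s) ⇌ 3 Mg²⁺(aq) + 2 PO₄³⁻(aq)
With molar solubility s: [Mg²⁺] = 3s, [PO₄³⁻] = 2s.
Ksp = [Mg²⁺]^3[PO₄³⁻]^2 = (3s)^3 · (2s)^2 = 108s^5 = 4.6×10⁻²⁴
s = 8.4×10⁻⁶ mol L⁻¹
[PO₄³⁻] = 2s = 1.7×10⁻⁵ mol L⁻¹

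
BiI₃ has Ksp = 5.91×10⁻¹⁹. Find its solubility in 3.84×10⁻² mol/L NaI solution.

BiI₃(s) ⇌ Bi³⁺(aq) + 3 I⁻(aq)
The solution already contains I⁻ at 3.84×10⁻² mol/L. Let s be the molar solubility of BiI₃.
[I⁻] ≈ 3.84×10⁻² mol/L (common ion dominates); [Bi³⁺] = s.
Ksp = [Bi³⁺][I⁻]^3 = s(3.84×10⁻²)^3
s = 5.91×10⁻¹⁹ / (3.84×10⁻²)^3 = 1.04×10⁻¹⁴
s = 1.04×10⁻¹⁴ mol/L

1.04×10⁻¹⁴ M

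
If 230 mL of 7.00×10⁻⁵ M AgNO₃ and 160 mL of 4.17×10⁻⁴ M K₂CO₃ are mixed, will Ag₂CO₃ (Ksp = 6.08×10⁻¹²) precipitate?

No

Total volume after mixing = 230 + 160 = 390 mL.
[Ag⁺] = (7.00×10⁻⁵)(230)/390 = 4.13×10⁻⁵ M
[CO₃²⁻] = (4.17×10⁻⁴)(160)/390 = 1.71×10⁻⁴ M
Q = [Ag⁺]^2[CO₃²⁻] = 2.92×10⁻¹³
Since Q (2.92×10⁻¹³) is less than Ksp (6.08×10⁻¹²), no Ag₂CO₃ precipitates.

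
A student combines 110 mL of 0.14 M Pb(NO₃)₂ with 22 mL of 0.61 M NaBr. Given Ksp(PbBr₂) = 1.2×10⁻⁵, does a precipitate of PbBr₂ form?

Total volume after mixing = 110 + 22 = 132 mL.
[Pb²⁺] = (0.14)(110)/132 = 0.12 M
[Br⁻] = (0.61)(22)/132 = 0.10 M
Q = [Pb²⁺][Br⁻]^2 = 1.2×10⁻³
Q = 1.2×10⁻³ > Ksp = 1.2×10⁻⁵, so the solution is supersaturated and PbBr₂ precipitates.

Yes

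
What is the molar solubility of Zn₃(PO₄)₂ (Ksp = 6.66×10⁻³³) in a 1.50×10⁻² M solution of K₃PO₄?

Zn₃(PO₄)₂(s) ⇌ 3 Zn²⁺(aq) + 2 PO₄³⁻(aq)
With PO₄³⁻ already at 1.50×10⁻² M and s small, take [PO₄³⁻] ≈ 1.50×10⁻² M and [Zn²⁺] = 3s.
Ksp = [Zn²⁺]^3[PO₄³⁻]^2 = (3s)^3(1.50×10⁻²)^2
(3s)^3 = 6.66×10⁻³³ / (1.50×10⁻²)^2 = 2.96×10⁻²⁹
s = 1.03×10⁻¹⁰ M

1.03×10⁻¹⁰ M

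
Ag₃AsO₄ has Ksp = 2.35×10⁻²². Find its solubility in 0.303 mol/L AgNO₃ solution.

Ag₃AsO₄(s) ⇌ 3 Ag⁺(aq) + AsO₄³⁻(aq)
With Ag⁺ already at 0.303 mol/L and s small, take [Ag⁺] ≈ 0.303 mol/L and [AsO₄³⁻] = s.
Ksp = [Ag⁺]^3[AsO₄³⁻] = (0.303)^3s
s = 2.35×10⁻²² / (0.303)^3 = 8.45×10⁻²¹
s = 8.45×10⁻²¹ mol/L

8.45×10⁻²¹ M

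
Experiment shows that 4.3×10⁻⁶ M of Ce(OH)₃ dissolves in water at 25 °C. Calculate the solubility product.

Ce(OH)₃(s) ⇌ Ce³⁺(aq) + 3 OH⁻(aq)
Let s be the molar solubility. Then [Ce³⁺] = s and [OH⁻] = 3s.
Ksp = [Ce³⁺][OH⁻]^3 = s · (3s)^3 = 27s^4
Ksp = 27 × (4.3×10⁻⁶)^4 = 9.2×10⁻²¹

Ksp = 9.2×10⁻²¹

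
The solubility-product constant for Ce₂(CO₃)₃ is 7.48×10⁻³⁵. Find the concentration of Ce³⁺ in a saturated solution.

1.17×10⁻⁷ M

Ce₂(CO₃)₃(s) ⇌ 2 Ce³⁺(aq) + 3 CO₃²⁻(aq)
With molar solubility s: [Ce³⁺] = 2s, [CO₃²⁻] = 3s.
Ksp = [Ce³⁺]^2[CO₃²⁻]^3 = (2s)^2 · (3s)^3 = 108s^5 = 7.48×10⁻³⁵
s = 5.86×10⁻⁸ mol L⁻¹
[Ce³⁺] = 2s = 1.17×10⁻⁷ mol L⁻¹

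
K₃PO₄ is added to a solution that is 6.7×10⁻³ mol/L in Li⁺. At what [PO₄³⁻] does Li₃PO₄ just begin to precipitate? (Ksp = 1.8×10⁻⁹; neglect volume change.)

6.0×10⁻³ M

A salt starts to precipitate once the ion product Q reaches its Ksp.
Li₃PO₄(s) ⇌ 3 Li⁺(aq) + PO₄³⁻(aq)
Ksp = [Li⁺]^3[PO₄³⁻] = [PO₄³⁻](6.7×10⁻³)^3
[PO₄³⁻] = 1.8×10⁻⁹ / (6.7×10⁻³)^3 = 6.0×10⁻³
[PO₄³⁻] = 6.0×10⁻³ mol/L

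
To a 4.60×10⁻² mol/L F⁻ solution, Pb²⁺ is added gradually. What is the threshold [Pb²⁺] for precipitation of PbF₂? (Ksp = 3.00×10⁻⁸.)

Precipitation of each salt begins when its ion product equals Ksp.
PbF₂(s) ⇌ Pb²⁺(aq) + 2 F⁻(aq)
Ksp = [Pb²⁺][F⁻]^2 = [Pb²⁺](4.60×10⁻²)^2
[Pb²⁺] = 3.00×10⁻⁸ / (4.60×10⁻²)^2 = 1.42×10⁻⁵
[Pb²⁺] = 1.42×10⁻⁵ mol/L

1.42×10⁻⁵ M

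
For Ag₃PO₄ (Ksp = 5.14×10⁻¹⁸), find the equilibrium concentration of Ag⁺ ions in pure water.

6.27×10⁻⁵ M

Ag₃PO₄(s) ⇌ 3 Ag⁺(aq) + PO₄³⁻(aq)
With molar solubility s: [Ag⁺] = 3s, [PO₄³⁻] = s.
Ksp = [Ag⁺]^3[PO₄³⁻] = (3s)^3 · s = 27s^4 = 5.14×10⁻¹⁸
s = 2.09×10⁻⁵ M
[Ag⁺] = 3s = 6.27×10⁻⁵ M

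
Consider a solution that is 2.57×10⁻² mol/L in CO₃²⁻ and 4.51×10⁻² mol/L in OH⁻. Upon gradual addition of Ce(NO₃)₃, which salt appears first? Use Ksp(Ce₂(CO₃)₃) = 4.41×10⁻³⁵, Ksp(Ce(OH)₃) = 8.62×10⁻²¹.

Ce(OH)₃

Precipitation of each salt begins when its ion product equals Ksp.
For Ce₂(CO₃)₃: [Ce³⁺] = (Ksp/[CO₃²⁻]^3)^(1/2) = 1.61×10⁻¹⁵ mol/L
For Ce(OH)₃: [Ce³⁺] = (Ksp/[OH⁻]^3) = 9.40×10⁻¹⁷ mol/L
The smaller threshold [Ce³⁺] is reached first, so Ce(OH)₃ precipitates first.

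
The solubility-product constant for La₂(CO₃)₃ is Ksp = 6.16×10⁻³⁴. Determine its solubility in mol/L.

8.94×10⁻⁸ M

La₂(CO₃)₃(s) ⇌ 2 La³⁺(aq) + 3 CO₃²⁻(aq)
Let s be the molar solubility. Then [La³⁺] = 2s and [CO₃²⁻] = 3s.
Ksp = [La³⁺]^2[CO₃²⁻]^3 = (2s)^2 · (3s)^3 = 108s^5
108s^5 = 6.16×10⁻³⁴  ⇒  s^5 = 5.70×10⁻³⁶
s = (5.70×10⁻³⁶)^(1/5) = 8.94×10⁻⁸ M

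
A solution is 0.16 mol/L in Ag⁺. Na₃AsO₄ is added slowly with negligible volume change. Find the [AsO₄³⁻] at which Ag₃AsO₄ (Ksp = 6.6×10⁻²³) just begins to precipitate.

1.6×10⁻²⁰ M

Precipitation begins when Q = Ksp.
Ag₃AsO₄(s) ⇌ 3 Ag⁺(aq) + AsO₄³⁻(aq)
Ksp = [Ag⁺]^3[AsO₄³⁻] = [AsO₄³⁻](0.16)^3
[AsO₄³⁻] = 6.6×10⁻²³ / (0.16)^3 = 1.6×10⁻²⁰
[AsO₄³⁻] = 1.6×10⁻²⁰ mol/L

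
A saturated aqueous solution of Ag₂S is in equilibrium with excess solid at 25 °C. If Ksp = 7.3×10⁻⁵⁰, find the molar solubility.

Ag₂S(s) ⇌ 2 Ag⁺(aq) + S²⁻(aq)
With molar solubility s: [Ag⁺] = 2s, [S²⁻] = s.
Ksp = [Ag⁺]^2[S²⁻] = (2s)^2 · s = 4s^3
4s^3 = 7.3×10⁻⁵⁰  ⇒  s^3 = 1.8×10⁻⁵⁰
s = 2.6×10⁻¹⁷ M

2.6×10⁻¹⁷ M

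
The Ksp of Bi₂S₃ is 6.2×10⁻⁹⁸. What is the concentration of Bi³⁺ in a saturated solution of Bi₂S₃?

Bi₂S₃(s) ⇌ 2 Bi³⁺(aq) + 3 S²⁻(aq)
With molar solubility s: [Bi³⁺] = 2s, [S²⁻] = 3s.
Ksp = [Bi³⁺]^2[S²⁻]^3 = (2s)^2 · (3s)^3 = 108s^5 = 6.2×10⁻⁹⁸
s = 1.4×10⁻²⁰ M
[Bi³⁺] = 2s = 2.8×10⁻²⁰ M

2.8×10⁻²⁰ M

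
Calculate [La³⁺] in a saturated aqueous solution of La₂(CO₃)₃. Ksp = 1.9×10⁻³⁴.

La₂(CO₃)₃(s) ⇌ 2 La³⁺(aq) + 3 CO₃²⁻(aq)
Call the molar solubility s, so that [La³⁺] = 2s and [CO₃²⁻] = 3s.
Ksp = [La³⁺]^2[CO₃²⁻]^3 = (2s)^2 · (3s)^3 = 108s^5 = 1.9×10⁻³⁴
s = 7.1×10⁻⁸ M
[La³⁺] = 2s = 1.4×10⁻⁷ M

1.4×10⁻⁷ M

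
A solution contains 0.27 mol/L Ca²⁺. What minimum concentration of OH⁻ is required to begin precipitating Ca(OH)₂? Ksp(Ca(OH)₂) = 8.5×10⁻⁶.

5.6×10⁻³ M

A salt starts to precipitate once the ion product Q reaches its Ksp.
Ca(OH)₂(s) ⇌ Ca²⁺(aq) + 2 OH⁻(aq)
Ksp = [Ca²⁺][OH⁻]^2 = [OH⁻]^2(0.27)
[OH⁻]^2 = 8.5×10⁻⁶ / (0.27) = 3.1×10⁻⁵
[OH⁻] = 5.6×10⁻³ mol/L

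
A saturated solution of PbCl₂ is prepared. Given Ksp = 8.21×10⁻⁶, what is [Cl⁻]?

2.54×10⁻² M

PbCl₂(s) ⇌ Pb²⁺(aq) + 2 Cl⁻(aq)
Let s be the molar solubility. Then [Pb²⁺] = s and [Cl⁻] = 2s.
Ksp = [Pb²⁺][Cl⁻]^2 = s · (2s)^2 = 4s^3 = 8.21×10⁻⁶
s = 1.27×10⁻² mol/L
[Cl⁻] = 2s = 2.54×10⁻² mol/L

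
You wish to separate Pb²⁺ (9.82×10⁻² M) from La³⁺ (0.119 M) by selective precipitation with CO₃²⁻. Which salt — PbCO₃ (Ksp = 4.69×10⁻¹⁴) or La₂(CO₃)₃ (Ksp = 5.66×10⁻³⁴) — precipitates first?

Each salt precipitates once Q = Ksp for that salt.
For PbCO₃: [CO₃²⁻] = (Ksp/[Pb²⁺]) = 4.78×10⁻¹³ M
For La₂(CO₃)₃: [CO₃²⁻] = (Ksp/[La³⁺]^2)^(1/3) = 3.42×10⁻¹¹ M
Since PbCO₃ needs less CO₃²⁻ to reach saturation, it precipitates first.

PbCO₃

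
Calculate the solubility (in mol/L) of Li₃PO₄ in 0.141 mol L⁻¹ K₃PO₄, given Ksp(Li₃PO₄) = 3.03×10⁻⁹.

9.27×10⁻⁴ M

Li₃PO₄(s) ⇌ 3 Li⁺(aq) + PO₄³⁻(aq)
Let s be the solubility of Li₃PO₄ here. The common ion gives [PO₄³⁻] ≈ 0.141 mol L⁻¹, and [Li⁺] = 3s.
Ksp = [Li⁺]^3[PO₄³⁻] = (3s)^3(0.141)
(3s)^3 = 3.03×10⁻⁹ / (0.141) = 2.15×10⁻⁸
s = 9.27×10⁻⁴ mol L⁻¹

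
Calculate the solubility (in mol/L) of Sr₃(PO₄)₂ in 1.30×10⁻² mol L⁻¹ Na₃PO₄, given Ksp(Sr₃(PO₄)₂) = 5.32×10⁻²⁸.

4.89×10⁻⁹ M

Sr₃(PO₄)₂(s) ⇌ 3 Sr²⁺(aq) + 2 PO₄³⁻(aq)
Let s be the solubility of Sr₃(PO₄)₂ here. The common ion gives [PO₄³⁻] ≈ 1.30×10⁻² mol L⁻¹, and [Sr²⁺] = 3s.
Ksp = [Sr²⁺]^3[PO₄³⁻]^2 = (3s)^3(1.30×10⁻²)^2
(3s)^3 = 5.32×10⁻²⁸ / (1.30×10⁻²)^2 = 3.15×10⁻²⁴
s = 4.89×10⁻⁹ mol L⁻¹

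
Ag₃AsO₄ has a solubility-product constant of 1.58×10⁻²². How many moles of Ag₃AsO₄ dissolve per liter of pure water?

Ag₃AsO₄(s) ⇌ 3 Ag⁺(aq) + AsO₄³⁻(aq)
With molar solubility s: [Ag⁺] = 3s, [AsO₄³⁻] = s.
Ksp = [Ag⁺]^3[AsO₄³⁻] = (3s)^3 · s = 27s^4
27s^4 = 1.58×10⁻²²  ⇒  s^4 = 5.85×10⁻²⁴
s = (5.85×10⁻²⁴)^(1/4) = 1.56×10⁻⁶ M

1.56×10⁻⁶ M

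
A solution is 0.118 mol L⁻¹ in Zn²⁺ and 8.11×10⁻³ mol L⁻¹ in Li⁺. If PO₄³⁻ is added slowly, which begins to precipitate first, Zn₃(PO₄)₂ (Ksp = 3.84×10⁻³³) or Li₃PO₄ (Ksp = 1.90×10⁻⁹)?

Each salt precipitates once Q = Ksp for that salt.
For Zn₃(PO₄)₂: [PO₄³⁻] = (Ksp/[Zn²⁺]^3)^(1/2) = 1.53×10⁻¹⁵ mol L⁻¹
For Li₃PO₄: [PO₄³⁻] = (Ksp/[Li⁺]^3) = 3.56×10⁻³ mol L⁻¹
Zn₃(PO₄)₂ requires the lower [PO₄³⁻], so it precipitates first.

Zn₃(PO₄)₂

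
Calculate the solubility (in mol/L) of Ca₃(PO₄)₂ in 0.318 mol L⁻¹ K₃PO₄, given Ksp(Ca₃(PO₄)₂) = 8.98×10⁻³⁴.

Ca₃(PO₄)₂(s) ⇌ 3 Ca²⁺(aq) + 2 PO₄³⁻(aq)
The solution already contains PO₄³⁻ at 0.318 mol L⁻¹. Let s be the molar solubility of Ca₃(PO₄)₂.
[PO₄³⁻] ≈ 0.318 mol L⁻¹ (common ion dominates); [Ca²⁺] = 3s.
Ksp = [Ca²⁺]^3[PO₄³⁻]^2 = (3s)^3(0.318)^2
(3s)^3 = 8.98×10⁻³⁴ / (0.318)^2 = 8.88×10⁻³³
s = 6.90×10⁻¹² mol L⁻¹

6.90×10⁻¹² M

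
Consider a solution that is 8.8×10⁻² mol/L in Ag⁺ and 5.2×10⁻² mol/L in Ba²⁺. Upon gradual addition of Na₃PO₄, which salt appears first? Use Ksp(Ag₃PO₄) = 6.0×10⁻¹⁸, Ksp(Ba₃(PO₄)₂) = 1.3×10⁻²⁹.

Ag₃PO₄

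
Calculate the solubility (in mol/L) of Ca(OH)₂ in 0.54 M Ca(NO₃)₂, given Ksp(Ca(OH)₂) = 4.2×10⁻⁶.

1.4×10⁻³ M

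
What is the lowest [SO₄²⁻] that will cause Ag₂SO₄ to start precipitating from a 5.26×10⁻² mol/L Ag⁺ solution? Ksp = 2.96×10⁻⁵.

1.07×10⁻² M

Precipitation of each salt begins when its ion product equals Ksp.
Ag₂SO₄(s) ⇌ 2 Ag⁺(aq) + SO₄²⁻(aq)
Ksp = [Ag⁺]^2[SO₄²⁻] = [SO₄²⁻](5.26×10⁻²)^2
[SO₄²⁻] = 2.96×10⁻⁵ / (5.26×10⁻²)^2 = 1.07×10⁻²
[SO₄²⁻] = 1.07×10⁻² mol/L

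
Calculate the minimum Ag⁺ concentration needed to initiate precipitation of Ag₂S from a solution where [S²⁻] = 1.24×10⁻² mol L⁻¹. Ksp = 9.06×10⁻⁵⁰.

2.70×10⁻²⁴ M

Precipitation of each salt begins when its ion product equals Ksp.
Ag₂S(s) ⇌ 2 Ag⁺(aq) + S²⁻(aq)
Ksp = [Ag⁺]^2[S²⁻] = [Ag⁺]^2(1.24×10⁻²)
[Ag⁺]^2 = 9.06×10⁻⁵⁰ / (1.24×10⁻²) = 7.31×10⁻⁴⁸
[Ag⁺] = 2.70×10⁻²⁴ mol L⁻¹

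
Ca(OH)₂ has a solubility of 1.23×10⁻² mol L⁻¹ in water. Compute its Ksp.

Ca(OH)₂(s) ⇌ Ca²⁺(aq) + 2 OH⁻(aq)
For each mole of Ca(OH)₂ that dissolves per liter, [Ca²⁺] = s and [OH⁻] = 2s; let s denote this solubility.
Ksp = [Ca²⁺][OH⁻]^2 = s · (2s)^2 = 4s^3
Ksp = 4 × (1.23×10⁻²)^3 = 7.44×10⁻⁶

Ksp = 7.44×10⁻⁶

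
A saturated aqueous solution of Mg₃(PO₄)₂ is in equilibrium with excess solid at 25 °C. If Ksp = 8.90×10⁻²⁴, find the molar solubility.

9.62×10⁻⁶ M

Mg₃(PO₄)₂(s) ⇌ 3 Mg²⁺(aq) + 2 PO₄³⁻(aq)
If s mol/L of Mg₃(PO₄)₂ dissolves, [Mg²⁺] = 3s and [PO₄³⁻] = 2s.
Ksp = [Mg²⁺]^3[PO₄³⁻]^2 = (3s)^3 · (2s)^2 = 108s^5
108s^5 = 8.90×10⁻²⁴  ⇒  s^5 = 8.24×10⁻²⁶
s = (8.24×10⁻²⁶)^(1/5) = 9.62×10⁻⁶ mol L⁻¹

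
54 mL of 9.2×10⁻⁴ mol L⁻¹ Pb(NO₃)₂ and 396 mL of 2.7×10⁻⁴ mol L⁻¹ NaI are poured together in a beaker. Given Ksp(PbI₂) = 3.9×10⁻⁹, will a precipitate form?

After mixing, V = 54 mL + 396 mL = 450 mL.
[Pb²⁺] = (9.2×10⁻⁴)(54)/450 = 1.1×10⁻⁴ mol L⁻¹
[I⁻] = (2.7×10⁻⁴)(396)/450 = 2.4×10⁻⁴ mol L⁻¹
Q = [Pb²⁺][I⁻]^2 = 6.2×10⁻¹²
Q = 6.2×10⁻¹² < Ksp = 3.9×10⁻⁹, so the solution is unsaturated and no precipitate forms.

No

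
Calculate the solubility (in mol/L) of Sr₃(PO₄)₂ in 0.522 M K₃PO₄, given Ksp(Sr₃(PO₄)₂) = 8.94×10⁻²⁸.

Sr₃(PO₄)₂(s) ⇌ 3 Sr²⁺(aq) + 2 PO₄³⁻(aq)
The solution already contains PO₄³⁻ at 0.522 M. Let s be the molar solubility of Sr₃(PO₄)₂.
[PO₄³⁻] ≈ 0.522 M (common ion dominates); [Sr²⁺] = 3s.
Ksp = [Sr²⁺]^3[PO₄³⁻]^2 = (3s)^3(0.522)^2
(3s)^3 = 8.94×10⁻²⁸ / (0.522)^2 = 3.28×10⁻²⁷
s = 4.95×10⁻¹⁰ M

4.95×10⁻¹⁰ M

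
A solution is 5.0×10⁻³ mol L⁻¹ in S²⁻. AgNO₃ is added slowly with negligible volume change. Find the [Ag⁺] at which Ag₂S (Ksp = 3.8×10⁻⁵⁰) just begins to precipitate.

The threshold for precipitation is Q = Ksp.
Ag₂S(s) ⇌ 2 Ag⁺(aq) + S²⁻(aq)
Ksp = [Ag⁺]^2[S²⁻] = [Ag⁺]^2(5.0×10⁻³)
[Ag⁺]^2 = 3.8×10⁻⁵⁰ / (5.0×10⁻³) = 7.6×10⁻⁴⁸
[Ag⁺] = 2.8×10⁻²⁴ mol L⁻¹

2.8×10⁻²⁴ M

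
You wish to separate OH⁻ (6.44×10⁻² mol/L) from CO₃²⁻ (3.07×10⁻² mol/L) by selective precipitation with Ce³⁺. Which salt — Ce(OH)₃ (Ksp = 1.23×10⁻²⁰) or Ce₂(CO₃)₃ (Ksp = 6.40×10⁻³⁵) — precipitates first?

Ce(OH)₃

Precipitation of each salt begins when its ion product equals Ksp.
For Ce(OH)₃: [Ce³⁺] = (Ksp/[OH⁻]^3) = 4.61×10⁻¹⁷ mol/L
For Ce₂(CO₃)₃: [Ce³⁺] = (Ksp/[CO₃²⁻]^3)^(1/2) = 1.49×10⁻¹⁵ mol/L
The smaller threshold [Ce³⁺] is reached first, so Ce(OH)₃ precipitates first.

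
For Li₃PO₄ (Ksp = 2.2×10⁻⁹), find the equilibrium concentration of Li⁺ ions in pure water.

9.0×10⁻³ M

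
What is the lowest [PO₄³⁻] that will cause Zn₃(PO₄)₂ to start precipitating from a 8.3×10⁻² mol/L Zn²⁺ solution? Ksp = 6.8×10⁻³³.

3.4×10⁻¹⁵ M

A salt starts to precipitate once the ion product Q reaches its Ksp.
Zn₃(PO₄)₂(s) ⇌ 3 Zn²⁺(aq) + 2 PO₄³⁻(aq)
Ksp = [Zn²⁺]^3[PO₄³⁻]^2 = [PO₄³⁻]^2(8.3×10⁻²)^3
[PO₄³⁻]^2 = 6.8×10⁻³³ / (8.3×10⁻²)^3 = 1.2×10⁻²⁹
[PO₄³⁻] = 3.4×10⁻¹⁵ mol/L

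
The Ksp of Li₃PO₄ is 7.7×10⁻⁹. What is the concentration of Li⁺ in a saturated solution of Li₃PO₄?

Li₃PO₄(s) ⇌ 3 Li⁺(aq) + PO₄³⁻(aq)
Let s be the molar solubility. Then [Li⁺] = 3s and [PO₄³⁻] = s.
Ksp = [Li⁺]^3[PO₄³⁻] = (3s)^3 · s = 27s^4 = 7.7×10⁻⁹
s = 4.1×10⁻³ M
[Li⁺] = 3s = 1.2×10⁻² M

1.2×10⁻² M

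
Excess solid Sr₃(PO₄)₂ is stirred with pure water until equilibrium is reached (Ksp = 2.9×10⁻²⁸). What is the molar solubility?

1.2×10⁻⁶ M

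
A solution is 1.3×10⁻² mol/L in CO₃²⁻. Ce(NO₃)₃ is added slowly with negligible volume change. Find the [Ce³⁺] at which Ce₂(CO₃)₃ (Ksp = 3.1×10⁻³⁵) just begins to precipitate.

The threshold for precipitation is Q = Ksp.
Ce₂(CO₃)₃(s) ⇌ 2 Ce³⁺(aq) + 3 CO₃²⁻(aq)
Ksp = [Ce³⁺]^2[CO₃²⁻]^3 = [Ce³⁺]^2(1.3×10⁻²)^3
[Ce³⁺]^2 = 3.1×10⁻³⁵ / (1.3×10⁻²)^3 = 1.4×10⁻²⁹
[Ce³⁺] = 3.8×10⁻¹⁵ mol/L

3.8×10⁻¹⁵ M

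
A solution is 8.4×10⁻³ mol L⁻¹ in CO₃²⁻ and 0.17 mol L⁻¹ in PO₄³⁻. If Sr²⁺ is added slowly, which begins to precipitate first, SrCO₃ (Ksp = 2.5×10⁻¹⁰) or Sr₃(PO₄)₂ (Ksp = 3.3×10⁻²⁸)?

Sr₃(PO₄)₂

A salt starts to precipitate once the ion product Q reaches its Ksp.
For SrCO₃: [Sr²⁺] = (Ksp/[CO₃²⁻]) = 3.0×10⁻⁸ mol L⁻¹
For Sr₃(PO₄)₂: [Sr²⁺] = (Ksp/[PO₄³⁻]^2)^(1/3) = 2.3×10⁻⁹ mol L⁻¹
Sr₃(PO₄)₂ requires the lower [Sr²⁺], so it precipitates first.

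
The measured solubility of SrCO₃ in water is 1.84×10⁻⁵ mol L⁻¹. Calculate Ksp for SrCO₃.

Ksp = 3.39×10⁻¹⁰

SrCO₃(s) ⇌ Sr²⁺(aq) + CO₃²⁻(aq)
Call the molar solubility s, so that [Sr²⁺] = s and [CO₃²⁻] = s.
Ksp = [Sr²⁺][CO₃²⁻] = s · s = s^2
Ksp = (1.84×10⁻⁵)^2 = 3.39×10⁻¹⁰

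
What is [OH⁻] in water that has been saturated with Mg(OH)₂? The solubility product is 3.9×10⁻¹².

Mg(OH)₂(s) ⇌ Mg²⁺(aq) + 2 OH⁻(aq)
Call the molar solubility s, so that [Mg²⁺] = s and [OH⁻] = 2s.
Ksp = [Mg²⁺][OH⁻]^2 = s · (2s)^2 = 4s^3 = 3.9×10⁻¹²
s = 9.9×10⁻⁵ mol/L
[OH⁻] = 2s = 2.0×10⁻⁴ mol/L

2.0×10⁻⁴ M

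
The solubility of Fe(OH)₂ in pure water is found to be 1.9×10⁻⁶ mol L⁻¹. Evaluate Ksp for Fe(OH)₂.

Fe(OH)₂(s) ⇌ Fe²⁺(aq) + 2 OH⁻(aq)
Call the molar solubility s, so that [Fe²⁺] = s and [OH⁻] = 2s.
Ksp = [Fe²⁺][OH⁻]^2 = s · (2s)^2 = 4s^3
Ksp = 4 × (1.9×10⁻⁶)^3 = 2.7×10⁻¹⁷

Ksp = 2.7×10⁻¹⁷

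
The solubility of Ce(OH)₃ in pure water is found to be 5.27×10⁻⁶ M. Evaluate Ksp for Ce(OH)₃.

Ce(OH)₃(s) ⇌ Ce³⁺(aq) + 3 OH⁻(aq)
If s mol/L of Ce(OH)₃ dissolves, [Ce³⁺] = s and [OH⁻] = 3s.
Ksp = [Ce³⁺][OH⁻]^3 = s · (3s)^3 = 27s^4
Ksp = 27 × (5.27×10⁻⁶)^4 = 2.08×10⁻²⁰

Ksp = 2.08×10⁻²⁰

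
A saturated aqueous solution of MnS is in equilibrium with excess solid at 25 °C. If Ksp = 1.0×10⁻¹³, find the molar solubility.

MnS(s) ⇌ Mn²⁺(aq) + S²⁻(aq)
Call the molar solubility s, so that [Mn²⁺] = s and [S²⁻] = s.
Ksp = [Mn²⁺][S²⁻] = s · s = s^2
s^2 = 1.0×10⁻¹³
s = 3.2×10⁻⁷ mol/L

3.2×10⁻⁷ M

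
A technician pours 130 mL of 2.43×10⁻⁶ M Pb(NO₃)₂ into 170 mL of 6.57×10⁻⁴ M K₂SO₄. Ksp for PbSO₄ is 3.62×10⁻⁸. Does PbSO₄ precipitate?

No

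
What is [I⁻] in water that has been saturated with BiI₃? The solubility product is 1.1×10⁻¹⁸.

4.3×10⁻⁵ M

BiI₃(s) ⇌ Bi³⁺(aq) + 3 I⁻(aq)
For each mole of BiI₃ that dissolves per liter, [Bi³⁺] = s and [I⁻] = 3s; let s denote this solubility.
Ksp = [Bi³⁺][I⁻]^3 = s · (3s)^3 = 27s^4 = 1.1×10⁻¹⁸
s = 1.4×10⁻⁵ M
[I⁻] = 3s = 4.3×10⁻⁵ M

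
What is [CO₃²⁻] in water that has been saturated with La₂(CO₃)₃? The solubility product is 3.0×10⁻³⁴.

2.3×10⁻⁷ M

La₂(CO₃)₃(s) ⇌ 2 La³⁺(aq) + 3 CO₃²⁻(aq)
With molar solubility s: [La³⁺] = 2s, [CO₃²⁻] = 3s.
Ksp = [La³⁺]^2[CO₃²⁻]^3 = (2s)^2 · (3s)^3 = 108s^5 = 3.0×10⁻³⁴
s = 7.7×10⁻⁸ mol L⁻¹
[CO₃²⁻] = 3s = 2.3×10⁻⁷ mol L⁻¹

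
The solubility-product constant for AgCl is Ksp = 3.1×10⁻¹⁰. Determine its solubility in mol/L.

1.8×10⁻⁵ M

AgCl(s) ⇌ Ag⁺(aq) + Cl⁻(aq)
Let s be the molar solubility. Then [Ag⁺] = s and [Cl⁻] = s.
Ksp = [Ag⁺][Cl⁻] = s · s = s^2
s^2 = 3.1×10⁻¹⁰
s = 1.8×10⁻⁵ M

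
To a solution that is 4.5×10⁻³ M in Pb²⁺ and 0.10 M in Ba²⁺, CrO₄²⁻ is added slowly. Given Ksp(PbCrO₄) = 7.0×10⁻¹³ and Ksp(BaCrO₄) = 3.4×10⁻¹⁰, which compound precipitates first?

PbCrO₄

Precipitation begins when Q = Ksp.
For PbCrO₄: [CrO₄²⁻] = (Ksp/[Pb²⁺]) = 1.6×10⁻¹⁰ M
For BaCrO₄: [CrO₄²⁻] = (Ksp/[Ba²⁺]) = 3.4×10⁻⁹ M
The smaller threshold [CrO₄²⁻] is reached first, so PbCrO₄ precipitates first.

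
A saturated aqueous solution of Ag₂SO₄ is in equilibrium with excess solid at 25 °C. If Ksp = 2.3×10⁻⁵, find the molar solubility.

1.8×10⁻² M

Ag₂SO₄(s) ⇌ 2 Ag⁺(aq) + SO₄²⁻(aq)
With molar solubility s: [Ag⁺] = 2s, [SO₄²⁻] = s.
Ksp = [Ag⁺]^2[SO₄²⁻] = (2s)^2 · s = 4s^3
4s^3 = 2.3×10⁻⁵  ⇒  s^3 = 5.8×10⁻⁶
s = 1.8×10⁻² mol/L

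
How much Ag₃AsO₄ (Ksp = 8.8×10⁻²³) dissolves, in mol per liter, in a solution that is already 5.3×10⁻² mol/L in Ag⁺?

5.9×10⁻¹⁹ M

Ag₃AsO₄(s) ⇌ 3 Ag⁺(aq) + AsO₄³⁻(aq)
Ag⁺ is already present at 5.3×10⁻² mol/L. If s mol/L of Ag₃AsO₄ dissolves, [AsO₄³⁻] = s while [Ag⁺] ≈ 5.3×10⁻² mol/L.
Ksp = [Ag⁺]^3[AsO₄³⁻] = (5.3×10⁻²)^3s
s = 8.8×10⁻²³ / (5.3×10⁻²)^3 = 5.9×10⁻¹⁹
s = 5.9×10⁻¹⁹ mol/L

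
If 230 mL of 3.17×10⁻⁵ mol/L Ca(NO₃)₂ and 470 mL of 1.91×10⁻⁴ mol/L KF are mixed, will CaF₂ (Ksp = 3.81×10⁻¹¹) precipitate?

No

The combined volume is 700 mL.
[Ca²⁺] = (3.17×10⁻⁵)(230)/700 = 1.04×10⁻⁵ mol/L
[F⁻] = (1.91×10⁻⁴)(470)/700 = 1.28×10⁻⁴ mol/L
Q = [Ca²⁺][F⁻]^2 = 1.71×10⁻¹³
Since Q (1.71×10⁻¹³) is less than Ksp (3.81×10⁻¹¹), no CaF₂ precipitates.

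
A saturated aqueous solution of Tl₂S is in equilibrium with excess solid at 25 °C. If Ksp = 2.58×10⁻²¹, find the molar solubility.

Tl₂S(s) ⇌ 2 Tl⁺(aq) + S²⁻(aq)
With molar solubility s: [Tl⁺] = 2s, [S²⁻] = s.
Ksp = [Tl⁺]^2[S²⁻] = (2s)^2 · s = 4s^3
4s^3 = 2.58×10⁻²¹  ⇒  s^3 = 6.45×10⁻²²
s = 8.64×10⁻⁸ M

8.64×10⁻⁸ M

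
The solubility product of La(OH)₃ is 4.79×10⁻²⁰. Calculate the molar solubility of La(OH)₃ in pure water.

6.49×10⁻⁶ M

La(OH)₃(s) ⇌ La³⁺(aq) + 3 OH⁻(aq)
Call the molar solubility s, so that [La³⁺] = s and [OH⁻] = 3s.
Ksp = [La³⁺][OH⁻]^3 = s · (3s)^3 = 27s^4
27s^4 = 4.79×10⁻²⁰  ⇒  s^4 = 1.77×10⁻²¹
s = 6.49×10⁻⁶ mol L⁻¹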